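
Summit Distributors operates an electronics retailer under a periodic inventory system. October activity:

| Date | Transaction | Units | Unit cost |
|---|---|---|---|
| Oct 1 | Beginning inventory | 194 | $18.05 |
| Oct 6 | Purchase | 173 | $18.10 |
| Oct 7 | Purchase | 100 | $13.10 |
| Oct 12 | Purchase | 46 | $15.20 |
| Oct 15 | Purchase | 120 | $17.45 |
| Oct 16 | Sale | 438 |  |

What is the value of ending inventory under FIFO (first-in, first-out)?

Ending inventory = $3,173.10

Oct 16, 438 sold [FIFO — oldest first]: 194 @ $18.05 + 173 @ $18.10 + 71 @ $13.10 = $7,563.10
Ending inventory: 29 @ $13.10 + 46 @ $15.20 + 120 @ $17.45 = $3,173.10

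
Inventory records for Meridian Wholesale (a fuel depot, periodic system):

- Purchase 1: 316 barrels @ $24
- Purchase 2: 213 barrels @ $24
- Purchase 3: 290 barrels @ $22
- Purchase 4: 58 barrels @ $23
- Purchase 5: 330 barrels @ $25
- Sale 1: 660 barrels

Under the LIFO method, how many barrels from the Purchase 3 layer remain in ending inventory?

18

Sale 1 (660) [LIFO — newest first]: 330 @ $25 + 58 @ $23 + 272 @ $22 = $15,568
Ending inventory: 316 @ $24 + 213 @ $24 + 18 @ $22 = $13,092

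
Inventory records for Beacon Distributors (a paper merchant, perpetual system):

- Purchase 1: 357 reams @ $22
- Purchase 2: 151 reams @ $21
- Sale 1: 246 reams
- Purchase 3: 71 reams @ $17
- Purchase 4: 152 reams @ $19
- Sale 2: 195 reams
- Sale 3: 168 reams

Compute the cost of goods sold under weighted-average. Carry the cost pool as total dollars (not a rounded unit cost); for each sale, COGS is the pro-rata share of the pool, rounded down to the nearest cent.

COGS = $12,659.58

After Purchase 1: 357 on hand, pool $7,854.00 (≈ $22.0000 each)
After Purchase 2: 508 on hand, pool $11,025.00 (≈ $21.7028 each)
Sale 1, sell 246: 246/508 × $11,025.00 → $5,338.87
After Purchase 3: 333 on hand, pool $6,893.13 (≈ $20.7001 each)
After Purchase 4: 485 on hand, pool $9,781.13 (≈ $20.1673 each)
Sale 2, sell 195: 195/485 × $9,781.13 → $3,932.61
Sale 3, sell 168: 168/290 × $5,848.52 → $3,388.10
Total COGS = $5,338.87 + $3,932.61 + $3,388.10 = $12,659.58
Ending inventory (cost pool remaining) = $2,460.42
Check: goods available $15,120.00 = COGS $12,659.58 + ending $2,460.42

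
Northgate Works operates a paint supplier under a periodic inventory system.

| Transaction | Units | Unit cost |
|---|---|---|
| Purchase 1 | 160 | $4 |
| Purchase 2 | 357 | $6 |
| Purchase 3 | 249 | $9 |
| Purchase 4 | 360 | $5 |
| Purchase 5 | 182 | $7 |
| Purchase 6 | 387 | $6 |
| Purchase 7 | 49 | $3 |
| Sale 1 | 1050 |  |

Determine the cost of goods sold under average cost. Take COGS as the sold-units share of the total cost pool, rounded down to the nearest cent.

COGS = $6,361.41

Sale 1, sell 1050: 1050/1744 × $10,566.00 → $6,361.41
Ending inventory (cost pool remaining) = $4,204.59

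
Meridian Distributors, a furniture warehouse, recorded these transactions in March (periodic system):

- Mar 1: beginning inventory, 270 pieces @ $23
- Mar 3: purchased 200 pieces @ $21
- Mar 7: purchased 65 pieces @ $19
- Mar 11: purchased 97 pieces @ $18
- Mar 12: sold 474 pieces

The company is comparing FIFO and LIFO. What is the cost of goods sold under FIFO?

FIFO COGS: 270 @ $23 + 200 @ $21 + 4 @ $19 = $10,486
LIFO COGS: 97 @ $18 + 65 @ $19 + 200 @ $21 + 112 @ $23 = $9,757

COGS = $10,486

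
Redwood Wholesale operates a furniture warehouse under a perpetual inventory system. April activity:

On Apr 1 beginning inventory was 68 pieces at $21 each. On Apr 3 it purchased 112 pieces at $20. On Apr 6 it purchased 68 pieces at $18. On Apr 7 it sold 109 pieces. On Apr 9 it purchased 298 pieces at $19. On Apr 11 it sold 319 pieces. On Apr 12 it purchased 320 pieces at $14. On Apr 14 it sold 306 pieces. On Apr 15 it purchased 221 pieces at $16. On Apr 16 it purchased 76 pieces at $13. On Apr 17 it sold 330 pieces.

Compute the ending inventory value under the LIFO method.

Ending inventory = $2,048

Apr 7, 109 sold [LIFO — newest first]: 68 @ $18 + 41 @ $20 = $2,044
Apr 11, 319 sold [LIFO — newest first]: 298 @ $19 + 21 @ $20 = $6,082
Apr 14, 306 sold [LIFO — newest first]: 306 @ $14 = $4,284
Apr 17, 330 sold [LIFO — newest first]: 76 @ $13 + 221 @ $16 + 14 @ $14 + 19 @ $20 = $5,100
Total COGS = $2,044 + $6,082 + $4,284 + $5,100 = $17,510
Ending inventory: 68 @ $21 + 31 @ $20 = $2,048
Check: goods available $19,558 = COGS $17,510 + ending $2,048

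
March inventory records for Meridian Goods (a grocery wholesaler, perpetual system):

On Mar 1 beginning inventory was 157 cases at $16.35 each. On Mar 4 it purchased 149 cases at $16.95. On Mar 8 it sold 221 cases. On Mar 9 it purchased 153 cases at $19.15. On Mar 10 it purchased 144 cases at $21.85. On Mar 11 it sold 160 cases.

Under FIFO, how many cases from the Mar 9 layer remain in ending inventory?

78

Mar 8, 221 sold [FIFO — oldest first]: 157 @ $16.35 + 64 @ $16.95 = $3,651.75
Mar 11, 160 sold [FIFO — oldest first]: 85 @ $16.95 + 75 @ $19.15 = $2,877.00
Total COGS = $3,651.75 + $2,877.00 = $6,528.75
Ending inventory: 78 @ $19.15 + 144 @ $21.85 = $4,640.10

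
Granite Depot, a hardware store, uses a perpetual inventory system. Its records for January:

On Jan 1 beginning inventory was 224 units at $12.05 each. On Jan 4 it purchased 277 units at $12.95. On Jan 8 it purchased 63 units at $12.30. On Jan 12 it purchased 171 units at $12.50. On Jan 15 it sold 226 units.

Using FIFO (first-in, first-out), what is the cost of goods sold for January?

Jan 15, 226 sold [FIFO — oldest first]: 224 @ $12.05 + 2 @ $12.95 = $2,725.10
Ending inventory: 275 @ $12.95 + 63 @ $12.30 + 171 @ $12.50 = $6,473.65

COGS = $2,725.10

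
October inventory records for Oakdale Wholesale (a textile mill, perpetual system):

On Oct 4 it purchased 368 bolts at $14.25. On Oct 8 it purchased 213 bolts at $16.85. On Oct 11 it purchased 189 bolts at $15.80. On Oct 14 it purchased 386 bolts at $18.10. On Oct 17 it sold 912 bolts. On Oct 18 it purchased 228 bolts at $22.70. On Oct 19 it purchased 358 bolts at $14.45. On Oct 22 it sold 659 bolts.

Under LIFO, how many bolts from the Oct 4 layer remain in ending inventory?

171

Oct 17, 912 sold [LIFO — newest first]: 386 @ $18.10 + 189 @ $15.80 + 213 @ $16.85 + 124 @ $14.25 = $15,328.85
Oct 22, 659 sold [LIFO — newest first]: 358 @ $14.45 + 228 @ $22.70 + 73 @ $14.25 = $11,388.95
Total COGS = $15,328.85 + $11,388.95 = $26,717.80
Ending inventory: 171 @ $14.25 = $2,436.75
Check: goods available $29,154.55 = COGS $26,717.80 + ending $2,436.75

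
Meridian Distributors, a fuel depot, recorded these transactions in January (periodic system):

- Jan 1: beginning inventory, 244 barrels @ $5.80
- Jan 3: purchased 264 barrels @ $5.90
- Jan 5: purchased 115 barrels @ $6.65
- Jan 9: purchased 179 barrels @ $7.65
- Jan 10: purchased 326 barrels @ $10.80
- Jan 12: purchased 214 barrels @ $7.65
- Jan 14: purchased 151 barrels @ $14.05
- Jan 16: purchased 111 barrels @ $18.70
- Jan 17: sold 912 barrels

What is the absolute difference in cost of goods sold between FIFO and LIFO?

FIFO COGS: 244 @ $5.80 + 264 @ $5.90 + 115 @ $6.65 + 179 @ $7.65 + 110 @ $10.80 = $6,294.90
LIFO COGS: 111 @ $18.70 + 151 @ $14.05 + 214 @ $7.65 + 326 @ $10.80 + 110 @ $7.65 = $10,196.65
Difference = |$6,294.90 − $10,196.65| = $3,901.75

$3,901.75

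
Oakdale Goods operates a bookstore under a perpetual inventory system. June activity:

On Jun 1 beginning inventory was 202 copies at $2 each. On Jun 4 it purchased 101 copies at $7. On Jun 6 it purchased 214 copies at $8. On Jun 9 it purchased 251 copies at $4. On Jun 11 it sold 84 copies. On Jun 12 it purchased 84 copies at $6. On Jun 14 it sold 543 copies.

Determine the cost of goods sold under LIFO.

COGS = $3,766

Jun 11, 84 sold [LIFO — newest first]: 84 @ $4 = $336
Jun 14, 543 sold [LIFO — newest first]: 84 @ $6 + 167 @ $4 + 214 @ $8 + 78 @ $7 = $3,430
Total COGS = $336 + $3,430 = $3,766
Ending inventory: 202 @ $2 + 23 @ $7 = $565
Check: goods available $4,331 = COGS $3,766 + ending $565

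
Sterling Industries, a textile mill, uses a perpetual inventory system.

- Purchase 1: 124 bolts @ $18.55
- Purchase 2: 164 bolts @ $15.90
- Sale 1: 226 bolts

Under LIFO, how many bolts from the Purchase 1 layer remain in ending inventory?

Sale 1 (226) [LIFO — newest first]: 164 @ $15.90 + 62 @ $18.55 = $3,757.70
Ending inventory: 62 @ $18.55 = $1,150.10
Check: goods available $4,907.80 = COGS $3,757.70 + ending $1,150.10

62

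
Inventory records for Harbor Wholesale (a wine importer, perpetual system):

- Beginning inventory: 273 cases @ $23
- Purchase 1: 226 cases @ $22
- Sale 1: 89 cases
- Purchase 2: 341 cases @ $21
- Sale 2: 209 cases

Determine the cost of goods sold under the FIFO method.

Sale 1 (89) [FIFO — oldest first]: 89 @ $23 = $2,047
Sale 2 (209) [FIFO — oldest first]: 184 @ $23 + 25 @ $22 = $4,782
Total COGS = $2,047 + $4,782 = $6,829
Ending inventory: 201 @ $22 + 341 @ $21 = $11,583

COGS = $6,829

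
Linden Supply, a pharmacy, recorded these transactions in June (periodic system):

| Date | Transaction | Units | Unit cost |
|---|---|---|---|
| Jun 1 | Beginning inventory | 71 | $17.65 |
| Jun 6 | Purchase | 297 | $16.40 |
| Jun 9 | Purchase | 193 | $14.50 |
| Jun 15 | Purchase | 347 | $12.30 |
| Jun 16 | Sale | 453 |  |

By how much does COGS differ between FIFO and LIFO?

FIFO COGS: 71 @ $17.65 + 297 @ $16.40 + 85 @ $14.50 = $7,356.45
LIFO COGS: 347 @ $12.30 + 106 @ $14.50 = $5,805.10
Difference = |$7,356.45 − $5,805.10| = $1,551.35

$1,551.35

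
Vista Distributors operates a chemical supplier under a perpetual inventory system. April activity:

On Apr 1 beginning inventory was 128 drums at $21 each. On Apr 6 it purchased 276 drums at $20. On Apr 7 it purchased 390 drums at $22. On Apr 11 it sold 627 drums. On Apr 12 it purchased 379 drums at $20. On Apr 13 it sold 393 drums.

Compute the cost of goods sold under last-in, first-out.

COGS = $21,180

Apr 11, 627 sold [LIFO — newest first]: 390 @ $22 + 237 @ $20 = $13,320
Apr 13, 393 sold [LIFO — newest first]: 379 @ $20 + 14 @ $20 = $7,860
Total COGS = $13,320 + $7,860 = $21,180
Ending inventory: 128 @ $21 + 25 @ $20 = $3,188
Check: goods available $24,368 = COGS $21,180 + ending $3,188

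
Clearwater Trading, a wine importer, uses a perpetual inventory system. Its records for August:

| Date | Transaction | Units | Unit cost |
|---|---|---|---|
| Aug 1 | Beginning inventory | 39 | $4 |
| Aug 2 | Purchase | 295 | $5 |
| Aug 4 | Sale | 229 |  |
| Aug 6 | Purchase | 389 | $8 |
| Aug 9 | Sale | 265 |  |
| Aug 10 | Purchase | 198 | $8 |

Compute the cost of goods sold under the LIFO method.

COGS = $3,265

Aug 4, 229 sold [LIFO — newest first]: 229 @ $5 = $1,145
Aug 9, 265 sold [LIFO — newest first]: 265 @ $8 = $2,120
Total COGS = $1,145 + $2,120 = $3,265
Ending inventory: 39 @ $4 + 66 @ $5 + 124 @ $8 + 198 @ $8 = $3,062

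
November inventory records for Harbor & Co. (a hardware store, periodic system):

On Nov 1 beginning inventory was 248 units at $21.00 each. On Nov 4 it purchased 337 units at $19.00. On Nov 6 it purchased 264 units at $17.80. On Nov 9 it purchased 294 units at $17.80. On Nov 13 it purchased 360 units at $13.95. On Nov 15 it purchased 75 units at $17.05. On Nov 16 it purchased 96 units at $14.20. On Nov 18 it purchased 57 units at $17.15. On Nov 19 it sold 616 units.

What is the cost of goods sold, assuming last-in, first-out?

COGS = $9,139.90

Nov 19, 616 sold [LIFO — newest first]: 57 @ $17.15 + 96 @ $14.20 + 75 @ $17.05 + 360 @ $13.95 + 28 @ $17.80 = $9,139.90
Ending inventory: 248 @ $21.00 + 337 @ $19.00 + 264 @ $17.80 + 266 @ $17.80 = $21,045.00
Check: goods available $30,184.90 = COGS $9,139.90 + ending $21,045.00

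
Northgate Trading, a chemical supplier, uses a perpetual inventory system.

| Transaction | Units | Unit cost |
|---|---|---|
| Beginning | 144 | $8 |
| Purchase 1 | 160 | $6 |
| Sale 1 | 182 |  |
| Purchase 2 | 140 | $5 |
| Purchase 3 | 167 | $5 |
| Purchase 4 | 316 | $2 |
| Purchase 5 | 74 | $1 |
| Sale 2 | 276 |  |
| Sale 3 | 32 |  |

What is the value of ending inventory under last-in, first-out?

Sale 1 (182) [LIFO — newest first]: 160 @ $6 + 22 @ $8 = $1,136
Sale 2 (276) [LIFO — newest first]: 74 @ $1 + 202 @ $2 = $478
Sale 3 (32) [LIFO — newest first]: 32 @ $2 = $64
Total COGS = $1,136 + $478 + $64 = $1,678
Ending inventory: 122 @ $8 + 140 @ $5 + 167 @ $5 + 82 @ $2 = $2,675
Check: goods available $4,353 = COGS $1,678 + ending $2,675

Ending inventory = $2,675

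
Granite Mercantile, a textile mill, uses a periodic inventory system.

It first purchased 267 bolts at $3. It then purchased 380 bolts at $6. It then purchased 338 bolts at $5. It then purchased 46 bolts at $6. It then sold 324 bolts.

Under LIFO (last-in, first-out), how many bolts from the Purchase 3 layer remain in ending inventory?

Sale 1 (324) [LIFO — newest first]: 46 @ $6 + 278 @ $5 = $1,666
Ending inventory: 267 @ $3 + 380 @ $6 + 60 @ $5 = $3,381
Check: goods available $5,047 = COGS $1,666 + ending $3,381

60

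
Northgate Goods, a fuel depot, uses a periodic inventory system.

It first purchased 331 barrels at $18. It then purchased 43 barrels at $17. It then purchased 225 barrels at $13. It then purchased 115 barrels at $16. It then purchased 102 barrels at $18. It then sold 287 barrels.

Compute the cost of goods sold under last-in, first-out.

COGS = $4,586

Sale 1 (287) [LIFO — newest first]: 102 @ $18 + 115 @ $16 + 70 @ $13 = $4,586
Ending inventory: 331 @ $18 + 43 @ $17 + 155 @ $13 = $8,704
Check: goods available $13,290 = COGS $4,586 + ending $8,704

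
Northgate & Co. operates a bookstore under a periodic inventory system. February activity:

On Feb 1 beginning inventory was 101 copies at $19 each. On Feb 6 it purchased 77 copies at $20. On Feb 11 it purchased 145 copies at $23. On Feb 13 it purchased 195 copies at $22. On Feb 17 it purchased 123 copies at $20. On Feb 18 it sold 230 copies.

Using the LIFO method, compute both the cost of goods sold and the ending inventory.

Feb 18, 230 sold [LIFO — newest first]: 123 @ $20 + 107 @ $22 = $4,814
Ending inventory: 101 @ $19 + 77 @ $20 + 145 @ $23 + 88 @ $22 = $8,730
Check: goods available $13,544 = COGS $4,814 + ending $8,730

COGS = $4,814; ending inventory = $8,730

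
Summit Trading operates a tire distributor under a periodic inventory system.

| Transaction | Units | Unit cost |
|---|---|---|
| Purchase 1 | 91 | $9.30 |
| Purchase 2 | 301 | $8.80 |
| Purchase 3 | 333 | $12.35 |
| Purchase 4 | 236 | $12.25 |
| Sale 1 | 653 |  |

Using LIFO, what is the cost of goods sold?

Sale 1 (653) [LIFO — newest first]: 236 @ $12.25 + 333 @ $12.35 + 84 @ $8.80 = $7,742.75
Ending inventory: 91 @ $9.30 + 217 @ $8.80 = $2,755.90

COGS = $7,742.75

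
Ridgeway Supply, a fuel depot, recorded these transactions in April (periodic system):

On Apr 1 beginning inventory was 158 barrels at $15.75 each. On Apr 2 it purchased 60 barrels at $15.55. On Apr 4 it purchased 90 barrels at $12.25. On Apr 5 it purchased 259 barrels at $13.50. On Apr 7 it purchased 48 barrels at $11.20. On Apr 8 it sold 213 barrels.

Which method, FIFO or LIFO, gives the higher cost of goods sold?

FIFO COGS: 158 @ $15.75 + 55 @ $15.55 = $3,343.75
LIFO COGS: 48 @ $11.20 + 165 @ $13.50 = $2,765.10

FIFO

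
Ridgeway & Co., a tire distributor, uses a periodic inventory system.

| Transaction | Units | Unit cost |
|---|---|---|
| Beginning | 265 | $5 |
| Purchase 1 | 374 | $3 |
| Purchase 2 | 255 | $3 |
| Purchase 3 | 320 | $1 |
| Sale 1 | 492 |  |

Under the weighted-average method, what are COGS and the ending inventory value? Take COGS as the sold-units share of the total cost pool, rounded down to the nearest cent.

COGS = $1,431.42; ending inventory = $2,100.58

Sale 1, sell 492: 492/1214 × $3,532.00 → $1,431.42
Ending inventory (cost pool remaining) = $2,100.58
Check: goods available $3,532.00 = COGS $1,431.42 + ending $2,100.58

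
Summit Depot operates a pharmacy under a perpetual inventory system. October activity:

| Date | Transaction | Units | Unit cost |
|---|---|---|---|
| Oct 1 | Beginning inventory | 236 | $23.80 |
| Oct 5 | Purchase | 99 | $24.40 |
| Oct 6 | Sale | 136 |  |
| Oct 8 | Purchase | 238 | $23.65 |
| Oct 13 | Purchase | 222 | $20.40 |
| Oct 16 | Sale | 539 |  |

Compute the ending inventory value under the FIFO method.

Oct 6, 136 sold [FIFO — oldest first]: 136 @ $23.80 = $3,236.80
Oct 16, 539 sold [FIFO — oldest first]: 100 @ $23.80 + 99 @ $24.40 + 238 @ $23.65 + 102 @ $20.40 = $12,505.10
Total COGS = $3,236.80 + $12,505.10 = $15,741.90
Ending inventory: 120 @ $20.40 = $2,448.00
Check: goods available $18,189.90 = COGS $15,741.90 + ending $2,448.00

Ending inventory = $2,448.00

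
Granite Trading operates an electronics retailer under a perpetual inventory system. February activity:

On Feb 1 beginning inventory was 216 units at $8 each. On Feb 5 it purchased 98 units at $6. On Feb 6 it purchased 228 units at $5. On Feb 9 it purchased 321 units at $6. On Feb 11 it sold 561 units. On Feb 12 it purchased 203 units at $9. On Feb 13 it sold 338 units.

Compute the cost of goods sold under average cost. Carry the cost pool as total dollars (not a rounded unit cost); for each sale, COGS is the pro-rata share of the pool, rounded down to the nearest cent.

COGS = $5,981.99

After Feb 1: 216 on hand, pool $1,728.00 (≈ $8.0000 each)
After Feb 5: 314 on hand, pool $2,316.00 (≈ $7.3758 each)
After Feb 6: 542 on hand, pool $3,456.00 (≈ $6.3764 each)
After Feb 9: 863 on hand, pool $5,382.00 (≈ $6.2364 each)
Feb 11, sell 561: 561/863 × $5,382.00 → $3,498.61
After Feb 12: 505 on hand, pool $3,710.39 (≈ $7.3473 each)
Feb 13, sell 338: 338/505 × $3,710.39 → $2,483.38
Total COGS = $3,498.61 + $2,483.38 = $5,981.99
Ending inventory (cost pool remaining) = $1,227.01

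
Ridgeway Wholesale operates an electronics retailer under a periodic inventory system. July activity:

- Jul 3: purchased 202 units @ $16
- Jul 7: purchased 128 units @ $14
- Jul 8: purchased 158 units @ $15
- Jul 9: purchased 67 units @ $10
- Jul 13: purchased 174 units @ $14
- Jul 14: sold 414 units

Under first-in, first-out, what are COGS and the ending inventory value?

COGS = $6,284; ending inventory = $4,216

Jul 14, 414 sold [FIFO — oldest first]: 202 @ $16 + 128 @ $14 + 84 @ $15 = $6,284
Ending inventory: 74 @ $15 + 67 @ $10 + 174 @ $14 = $4,216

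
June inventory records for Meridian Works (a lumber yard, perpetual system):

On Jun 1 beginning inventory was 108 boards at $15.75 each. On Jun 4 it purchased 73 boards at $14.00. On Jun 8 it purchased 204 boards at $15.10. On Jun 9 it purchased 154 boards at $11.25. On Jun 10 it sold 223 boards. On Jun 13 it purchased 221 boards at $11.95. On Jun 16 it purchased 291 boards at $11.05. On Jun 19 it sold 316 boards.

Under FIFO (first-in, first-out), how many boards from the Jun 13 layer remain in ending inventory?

221

Jun 10, 223 sold [FIFO — oldest first]: 108 @ $15.75 + 73 @ $14.00 + 42 @ $15.10 = $3,357.20
Jun 19, 316 sold [FIFO — oldest first]: 162 @ $15.10 + 154 @ $11.25 = $4,178.70
Total COGS = $3,357.20 + $4,178.70 = $7,535.90
Ending inventory: 221 @ $11.95 + 291 @ $11.05 = $5,856.50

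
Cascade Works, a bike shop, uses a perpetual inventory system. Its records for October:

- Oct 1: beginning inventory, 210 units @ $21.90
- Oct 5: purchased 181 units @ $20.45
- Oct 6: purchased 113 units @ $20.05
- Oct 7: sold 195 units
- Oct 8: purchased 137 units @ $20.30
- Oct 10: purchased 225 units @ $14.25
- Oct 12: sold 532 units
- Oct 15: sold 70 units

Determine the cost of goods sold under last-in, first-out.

Oct 7, 195 sold [LIFO — newest first]: 113 @ $20.05 + 82 @ $20.45 = $3,942.55
Oct 12, 532 sold [LIFO — newest first]: 225 @ $14.25 + 137 @ $20.30 + 99 @ $20.45 + 71 @ $21.90 = $9,566.80
Oct 15, 70 sold [LIFO — newest first]: 70 @ $21.90 = $1,533.00
Total COGS = $3,942.55 + $9,566.80 + $1,533.00 = $15,042.35
Ending inventory: 69 @ $21.90 = $1,511.10

COGS = $15,042.35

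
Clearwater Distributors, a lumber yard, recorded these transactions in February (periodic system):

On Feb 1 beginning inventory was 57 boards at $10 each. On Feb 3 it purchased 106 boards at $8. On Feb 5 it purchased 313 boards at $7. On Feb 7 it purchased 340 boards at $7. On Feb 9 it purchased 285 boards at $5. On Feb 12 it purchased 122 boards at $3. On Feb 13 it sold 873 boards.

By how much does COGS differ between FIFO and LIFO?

$1,221

FIFO COGS: 57 @ $10 + 106 @ $8 + 313 @ $7 + 340 @ $7 + 57 @ $5 = $6,274
LIFO COGS: 122 @ $3 + 285 @ $5 + 340 @ $7 + 126 @ $7 = $5,053
Difference = |$6,274 − $5,053| = $1,221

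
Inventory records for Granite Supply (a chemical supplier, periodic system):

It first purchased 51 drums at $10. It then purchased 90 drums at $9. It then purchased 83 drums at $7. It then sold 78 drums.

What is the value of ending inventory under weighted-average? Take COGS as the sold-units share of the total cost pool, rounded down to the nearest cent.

Ending inventory = $1,239.05

Sale 1, sell 78: 78/224 × $1,901.00 → $661.95
Ending inventory (cost pool remaining) = $1,239.05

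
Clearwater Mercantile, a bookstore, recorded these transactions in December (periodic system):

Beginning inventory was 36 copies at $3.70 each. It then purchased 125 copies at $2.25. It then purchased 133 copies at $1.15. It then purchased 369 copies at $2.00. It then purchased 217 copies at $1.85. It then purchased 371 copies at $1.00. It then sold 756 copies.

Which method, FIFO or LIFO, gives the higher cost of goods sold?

FIFO COGS: 36 @ $3.70 + 125 @ $2.25 + 133 @ $1.15 + 369 @ $2.00 + 93 @ $1.85 = $1,477.45
LIFO COGS: 371 @ $1.00 + 217 @ $1.85 + 168 @ $2.00 = $1,108.45

FIFO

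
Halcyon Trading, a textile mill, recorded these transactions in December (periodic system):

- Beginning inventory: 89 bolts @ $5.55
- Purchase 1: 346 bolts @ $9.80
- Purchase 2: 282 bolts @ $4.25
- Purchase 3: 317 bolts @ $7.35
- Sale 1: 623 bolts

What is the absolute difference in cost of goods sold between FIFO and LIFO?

$920.10

FIFO COGS: 89 @ $5.55 + 346 @ $9.80 + 188 @ $4.25 = $4,683.75
LIFO COGS: 317 @ $7.35 + 282 @ $4.25 + 24 @ $9.80 = $3,763.65
Difference = |$4,683.75 − $3,763.65| = $920.10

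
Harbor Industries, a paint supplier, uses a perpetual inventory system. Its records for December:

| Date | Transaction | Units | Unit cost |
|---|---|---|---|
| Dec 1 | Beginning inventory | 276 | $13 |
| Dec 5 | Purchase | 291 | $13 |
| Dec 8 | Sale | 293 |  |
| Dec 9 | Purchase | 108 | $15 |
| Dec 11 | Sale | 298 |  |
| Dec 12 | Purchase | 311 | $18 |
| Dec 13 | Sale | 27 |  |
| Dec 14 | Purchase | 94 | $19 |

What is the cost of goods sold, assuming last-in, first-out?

COGS = $8,385

Dec 8, 293 sold [LIFO — newest first]: 291 @ $13 + 2 @ $13 = $3,809
Dec 11, 298 sold [LIFO — newest first]: 108 @ $15 + 190 @ $13 = $4,090
Dec 13, 27 sold [LIFO — newest first]: 27 @ $18 = $486
Total COGS = $3,809 + $4,090 + $486 = $8,385
Ending inventory: 84 @ $13 + 284 @ $18 + 94 @ $19 = $7,990
Check: goods available $16,375 = COGS $8,385 + ending $7,990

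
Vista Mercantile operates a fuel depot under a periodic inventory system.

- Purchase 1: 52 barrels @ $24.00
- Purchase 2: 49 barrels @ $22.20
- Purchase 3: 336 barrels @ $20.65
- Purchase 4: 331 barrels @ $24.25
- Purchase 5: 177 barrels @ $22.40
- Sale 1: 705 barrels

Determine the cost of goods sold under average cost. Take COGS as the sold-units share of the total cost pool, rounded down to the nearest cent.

COGS = $15,864.92

Sale 1, sell 705: 705/945 × $21,265.75 → $15,864.92
Ending inventory (cost pool remaining) = $5,400.83
Check: goods available $21,265.75 = COGS $15,864.92 + ending $5,400.83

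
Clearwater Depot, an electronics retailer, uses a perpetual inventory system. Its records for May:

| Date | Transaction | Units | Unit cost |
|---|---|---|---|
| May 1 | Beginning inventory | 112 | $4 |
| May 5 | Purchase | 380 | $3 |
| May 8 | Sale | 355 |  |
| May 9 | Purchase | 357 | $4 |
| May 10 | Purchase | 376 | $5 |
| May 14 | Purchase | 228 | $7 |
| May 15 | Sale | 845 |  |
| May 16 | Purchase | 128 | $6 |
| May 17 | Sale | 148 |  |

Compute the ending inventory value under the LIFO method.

May 8, 355 sold [LIFO — newest first]: 355 @ $3 = $1,065
May 15, 845 sold [LIFO — newest first]: 228 @ $7 + 376 @ $5 + 241 @ $4 = $4,440
May 17, 148 sold [LIFO — newest first]: 128 @ $6 + 20 @ $4 = $848
Total COGS = $1,065 + $4,440 + $848 = $6,353
Ending inventory: 112 @ $4 + 25 @ $3 + 96 @ $4 = $907
Check: goods available $7,260 = COGS $6,353 + ending $907

Ending inventory = $907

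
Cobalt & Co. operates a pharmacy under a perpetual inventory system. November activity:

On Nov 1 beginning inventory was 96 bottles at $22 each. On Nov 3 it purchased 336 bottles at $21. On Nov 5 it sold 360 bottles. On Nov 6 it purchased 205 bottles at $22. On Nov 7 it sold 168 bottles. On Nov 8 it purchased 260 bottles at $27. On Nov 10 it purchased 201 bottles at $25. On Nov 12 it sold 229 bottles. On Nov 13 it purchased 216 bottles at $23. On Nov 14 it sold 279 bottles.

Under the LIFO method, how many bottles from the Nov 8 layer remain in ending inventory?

Nov 5, 360 sold [LIFO — newest first]: 336 @ $21 + 24 @ $22 = $7,584
Nov 7, 168 sold [LIFO — newest first]: 168 @ $22 = $3,696
Nov 12, 229 sold [LIFO — newest first]: 201 @ $25 + 28 @ $27 = $5,781
Nov 14, 279 sold [LIFO — newest first]: 216 @ $23 + 63 @ $27 = $6,669
Total COGS = $7,584 + $3,696 + $5,781 + $6,669 = $23,730
Ending inventory: 72 @ $22 + 37 @ $22 + 169 @ $27 = $6,961
Check: goods available $30,691 = COGS $23,730 + ending $6,961

169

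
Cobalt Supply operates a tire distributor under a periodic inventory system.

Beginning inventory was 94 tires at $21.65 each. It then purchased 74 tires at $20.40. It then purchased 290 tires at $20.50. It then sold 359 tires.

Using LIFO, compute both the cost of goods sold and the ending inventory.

COGS = $7,352.60; ending inventory = $2,137.10

Sale 1 (359) [LIFO — newest first]: 290 @ $20.50 + 69 @ $20.40 = $7,352.60
Ending inventory: 94 @ $21.65 + 5 @ $20.40 = $2,137.10
Check: goods available $9,489.70 = COGS $7,352.60 + ending $2,137.10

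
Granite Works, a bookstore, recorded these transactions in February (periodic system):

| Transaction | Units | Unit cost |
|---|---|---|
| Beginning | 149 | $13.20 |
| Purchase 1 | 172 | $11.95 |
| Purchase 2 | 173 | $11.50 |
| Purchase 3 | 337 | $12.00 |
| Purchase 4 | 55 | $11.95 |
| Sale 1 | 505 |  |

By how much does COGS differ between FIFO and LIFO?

FIFO COGS: 149 @ $13.20 + 172 @ $11.95 + 173 @ $11.50 + 11 @ $12.00 = $6,143.70
LIFO COGS: 55 @ $11.95 + 337 @ $12.00 + 113 @ $11.50 = $6,000.75
Difference = |$6,143.70 − $6,000.75| = $142.95

$142.95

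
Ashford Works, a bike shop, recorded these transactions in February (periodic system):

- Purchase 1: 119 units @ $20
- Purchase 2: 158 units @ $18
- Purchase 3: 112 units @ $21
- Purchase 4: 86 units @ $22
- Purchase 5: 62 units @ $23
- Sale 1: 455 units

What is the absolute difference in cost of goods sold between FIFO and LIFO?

FIFO COGS: 119 @ $20 + 158 @ $18 + 112 @ $21 + 66 @ $22 = $9,028
LIFO COGS: 62 @ $23 + 86 @ $22 + 112 @ $21 + 158 @ $18 + 37 @ $20 = $9,254
Difference = |$9,028 − $9,254| = $226

$226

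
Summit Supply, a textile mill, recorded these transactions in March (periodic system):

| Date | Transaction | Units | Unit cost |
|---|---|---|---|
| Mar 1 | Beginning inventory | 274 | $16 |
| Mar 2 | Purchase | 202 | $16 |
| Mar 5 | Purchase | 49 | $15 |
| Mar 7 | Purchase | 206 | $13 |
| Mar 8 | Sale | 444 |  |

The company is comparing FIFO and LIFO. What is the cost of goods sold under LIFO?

FIFO COGS: 274 @ $16 + 170 @ $16 = $7,104
LIFO COGS: 206 @ $13 + 49 @ $15 + 189 @ $16 = $6,437

COGS = $6,437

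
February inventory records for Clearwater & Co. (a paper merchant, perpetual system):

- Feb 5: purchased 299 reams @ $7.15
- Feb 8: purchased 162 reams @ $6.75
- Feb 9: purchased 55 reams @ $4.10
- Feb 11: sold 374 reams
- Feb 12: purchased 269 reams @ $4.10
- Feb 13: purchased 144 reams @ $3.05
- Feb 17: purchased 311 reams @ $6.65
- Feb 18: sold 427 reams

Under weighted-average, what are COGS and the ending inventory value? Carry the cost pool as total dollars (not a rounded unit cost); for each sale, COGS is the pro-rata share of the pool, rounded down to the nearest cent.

After Feb 5: 299 on hand, pool $2,137.85 (≈ $7.1500 each)
After Feb 8: 461 on hand, pool $3,231.35 (≈ $7.0094 each)
After Feb 9: 516 on hand, pool $3,456.85 (≈ $6.6993 each)
Feb 11, sell 374: 374/516 × $3,456.85 → $2,505.54
After Feb 12: 411 on hand, pool $2,054.21 (≈ $4.9981 each)
After Feb 13: 555 on hand, pool $2,493.41 (≈ $4.4926 each)
After Feb 17: 866 on hand, pool $4,561.56 (≈ $5.2674 each)
Feb 18, sell 427: 427/866 × $4,561.56 → $2,249.17
Total COGS = $2,505.54 + $2,249.17 = $4,754.71
Ending inventory (cost pool remaining) = $2,312.39
Check: goods available $7,067.10 = COGS $4,754.71 + ending $2,312.39

COGS = $4,754.71; ending inventory = $2,312.39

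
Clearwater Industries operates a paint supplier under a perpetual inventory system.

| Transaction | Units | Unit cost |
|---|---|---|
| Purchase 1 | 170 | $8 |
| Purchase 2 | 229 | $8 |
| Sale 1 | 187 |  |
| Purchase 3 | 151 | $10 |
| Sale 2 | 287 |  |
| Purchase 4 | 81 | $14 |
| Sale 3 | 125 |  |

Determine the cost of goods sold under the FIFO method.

Sale 1 (187) [FIFO — oldest first]: 170 @ $8 + 17 @ $8 = $1,496
Sale 2 (287) [FIFO — oldest first]: 212 @ $8 + 75 @ $10 = $2,446
Sale 3 (125) [FIFO — oldest first]: 76 @ $10 + 49 @ $14 = $1,446
Total COGS = $1,496 + $2,446 + $1,446 = $5,388
Ending inventory: 32 @ $14 = $448
Check: goods available $5,836 = COGS $5,388 + ending $448

COGS = $5,388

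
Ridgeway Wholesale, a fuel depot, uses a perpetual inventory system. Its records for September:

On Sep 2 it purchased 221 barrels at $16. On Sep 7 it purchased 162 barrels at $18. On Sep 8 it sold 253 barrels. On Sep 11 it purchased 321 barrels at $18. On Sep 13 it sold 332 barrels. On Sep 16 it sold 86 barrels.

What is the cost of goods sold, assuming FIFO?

Sep 8, 253 sold [FIFO — oldest first]: 221 @ $16 + 32 @ $18 = $4,112
Sep 13, 332 sold [FIFO — oldest first]: 130 @ $18 + 202 @ $18 = $5,976
Sep 16, 86 sold [FIFO — oldest first]: 86 @ $18 = $1,548
Total COGS = $4,112 + $5,976 + $1,548 = $11,636
Ending inventory: 33 @ $18 = $594

COGS = $11,636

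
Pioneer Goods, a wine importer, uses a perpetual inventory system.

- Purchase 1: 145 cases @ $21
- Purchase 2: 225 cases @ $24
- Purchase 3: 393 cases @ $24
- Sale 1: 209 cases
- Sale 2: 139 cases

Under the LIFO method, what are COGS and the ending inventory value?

Sale 1 (209) [LIFO — newest first]: 209 @ $24 = $5,016
Sale 2 (139) [LIFO — newest first]: 139 @ $24 = $3,336
Total COGS = $5,016 + $3,336 = $8,352
Ending inventory: 145 @ $21 + 225 @ $24 + 45 @ $24 = $9,525
Check: goods available $17,877 = COGS $8,352 + ending $9,525

COGS = $8,352; ending inventory = $9,525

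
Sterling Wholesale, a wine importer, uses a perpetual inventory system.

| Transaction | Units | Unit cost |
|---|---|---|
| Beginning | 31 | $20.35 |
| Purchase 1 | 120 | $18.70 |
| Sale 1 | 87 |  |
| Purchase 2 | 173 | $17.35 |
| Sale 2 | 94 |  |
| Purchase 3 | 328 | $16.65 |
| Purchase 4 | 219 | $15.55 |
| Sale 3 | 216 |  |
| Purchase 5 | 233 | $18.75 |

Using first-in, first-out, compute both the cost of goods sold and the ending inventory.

Sale 1 (87) [FIFO — oldest first]: 31 @ $20.35 + 56 @ $18.70 = $1,678.05
Sale 2 (94) [FIFO — oldest first]: 64 @ $18.70 + 30 @ $17.35 = $1,717.30
Sale 3 (216) [FIFO — oldest first]: 143 @ $17.35 + 73 @ $16.65 = $3,696.50
Total COGS = $1,678.05 + $1,717.30 + $3,696.50 = $7,091.85
Ending inventory: 255 @ $16.65 + 219 @ $15.55 + 233 @ $18.75 = $12,019.95
Check: goods available $19,111.80 = COGS $7,091.85 + ending $12,019.95

COGS = $7,091.85; ending inventory = $12,019.95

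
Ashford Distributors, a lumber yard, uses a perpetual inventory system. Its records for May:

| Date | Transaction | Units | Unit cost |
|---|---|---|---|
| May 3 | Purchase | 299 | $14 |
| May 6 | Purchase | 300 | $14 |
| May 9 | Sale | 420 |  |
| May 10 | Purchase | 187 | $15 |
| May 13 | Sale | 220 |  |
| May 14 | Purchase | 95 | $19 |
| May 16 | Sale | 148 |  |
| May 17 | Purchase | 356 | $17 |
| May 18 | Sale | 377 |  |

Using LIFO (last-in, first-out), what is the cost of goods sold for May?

COGS = $18,040

May 9, 420 sold [LIFO — newest first]: 300 @ $14 + 120 @ $14 = $5,880
May 13, 220 sold [LIFO — newest first]: 187 @ $15 + 33 @ $14 = $3,267
May 16, 148 sold [LIFO — newest first]: 95 @ $19 + 53 @ $14 = $2,547
May 18, 377 sold [LIFO — newest first]: 356 @ $17 + 21 @ $14 = $6,346
Total COGS = $5,880 + $3,267 + $2,547 + $6,346 = $18,040
Ending inventory: 72 @ $14 = $1,008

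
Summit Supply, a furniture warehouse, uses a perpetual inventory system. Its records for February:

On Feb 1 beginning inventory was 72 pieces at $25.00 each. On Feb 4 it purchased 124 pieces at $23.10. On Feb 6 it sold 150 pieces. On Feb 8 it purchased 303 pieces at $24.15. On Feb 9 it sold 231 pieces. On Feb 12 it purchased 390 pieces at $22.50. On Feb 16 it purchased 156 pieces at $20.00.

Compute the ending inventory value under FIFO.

Ending inventory = $14,744.70

Feb 6, 150 sold [FIFO — oldest first]: 72 @ $25.00 + 78 @ $23.10 = $3,601.80
Feb 9, 231 sold [FIFO — oldest first]: 46 @ $23.10 + 185 @ $24.15 = $5,530.35
Total COGS = $3,601.80 + $5,530.35 = $9,132.15
Ending inventory: 118 @ $24.15 + 390 @ $22.50 + 156 @ $20.00 = $14,744.70
Check: goods available $23,876.85 = COGS $9,132.15 + ending $14,744.70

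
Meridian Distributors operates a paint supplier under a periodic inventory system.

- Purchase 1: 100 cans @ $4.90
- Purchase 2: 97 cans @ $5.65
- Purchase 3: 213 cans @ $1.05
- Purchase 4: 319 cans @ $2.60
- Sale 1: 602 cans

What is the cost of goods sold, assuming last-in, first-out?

COGS = $1,448.55

Sale 1 (602) [LIFO — newest first]: 319 @ $2.60 + 213 @ $1.05 + 70 @ $5.65 = $1,448.55
Ending inventory: 100 @ $4.90 + 27 @ $5.65 = $642.55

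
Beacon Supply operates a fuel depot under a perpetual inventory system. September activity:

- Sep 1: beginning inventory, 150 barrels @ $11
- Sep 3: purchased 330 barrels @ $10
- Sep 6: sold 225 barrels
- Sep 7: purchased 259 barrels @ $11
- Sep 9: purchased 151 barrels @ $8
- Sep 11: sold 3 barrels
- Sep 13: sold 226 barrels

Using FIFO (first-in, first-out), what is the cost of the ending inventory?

Ending inventory = $4,317

Sep 6, 225 sold [FIFO — oldest first]: 150 @ $11 + 75 @ $10 = $2,400
Sep 11, 3 sold [FIFO — oldest first]: 3 @ $10 = $30
Sep 13, 226 sold [FIFO — oldest first]: 226 @ $10 = $2,260
Total COGS = $2,400 + $30 + $2,260 = $4,690
Ending inventory: 26 @ $10 + 259 @ $11 + 151 @ $8 = $4,317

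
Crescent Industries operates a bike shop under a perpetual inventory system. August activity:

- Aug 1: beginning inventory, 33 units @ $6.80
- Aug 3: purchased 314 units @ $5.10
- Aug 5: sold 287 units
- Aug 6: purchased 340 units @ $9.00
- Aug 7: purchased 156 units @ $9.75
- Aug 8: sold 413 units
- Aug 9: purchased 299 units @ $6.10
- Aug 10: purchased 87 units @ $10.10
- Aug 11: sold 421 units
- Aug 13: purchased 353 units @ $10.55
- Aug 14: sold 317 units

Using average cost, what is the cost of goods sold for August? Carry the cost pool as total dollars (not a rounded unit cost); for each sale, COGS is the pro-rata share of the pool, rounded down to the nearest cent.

COGS = $11,417.59

After Aug 1: 33 on hand, pool $224.40 (≈ $6.8000 each)
After Aug 3: 347 on hand, pool $1,825.80 (≈ $5.2617 each)
Aug 5, sell 287: 287/347 × $1,825.80 → $1,510.09
After Aug 6: 400 on hand, pool $3,375.71 (≈ $8.4393 each)
After Aug 7: 556 on hand, pool $4,896.71 (≈ $8.8070 each)
Aug 8, sell 413: 413/556 × $4,896.71 → $3,637.30
After Aug 9: 442 on hand, pool $3,083.31 (≈ $6.9758 each)
After Aug 10: 529 on hand, pool $3,962.01 (≈ $7.4896 each)
Aug 11, sell 421: 421/529 × $3,962.01 → $3,153.13
After Aug 13: 461 on hand, pool $4,533.03 (≈ $9.8330 each)
Aug 14, sell 317: 317/461 × $4,533.03 → $3,117.07
Total COGS = $1,510.09 + $3,637.30 + $3,153.13 + $3,117.07 = $11,417.59
Ending inventory (cost pool remaining) = $1,415.96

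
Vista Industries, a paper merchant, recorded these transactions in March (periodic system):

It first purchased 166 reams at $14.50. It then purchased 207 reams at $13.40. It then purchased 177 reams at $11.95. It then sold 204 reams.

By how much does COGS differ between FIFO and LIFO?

FIFO COGS: 166 @ $14.50 + 38 @ $13.40 = $2,916.20
LIFO COGS: 177 @ $11.95 + 27 @ $13.40 = $2,476.95
Difference = |$2,916.20 − $2,476.95| = $439.25

$439.25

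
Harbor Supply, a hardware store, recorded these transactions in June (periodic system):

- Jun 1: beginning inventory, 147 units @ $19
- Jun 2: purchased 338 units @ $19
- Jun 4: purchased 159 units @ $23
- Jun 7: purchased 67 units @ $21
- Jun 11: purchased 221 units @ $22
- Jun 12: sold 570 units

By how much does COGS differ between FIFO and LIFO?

FIFO COGS: 147 @ $19 + 338 @ $19 + 85 @ $23 = $11,170
LIFO COGS: 221 @ $22 + 67 @ $21 + 159 @ $23 + 123 @ $19 = $12,263
Difference = |$11,170 − $12,263| = $1,093

$1,093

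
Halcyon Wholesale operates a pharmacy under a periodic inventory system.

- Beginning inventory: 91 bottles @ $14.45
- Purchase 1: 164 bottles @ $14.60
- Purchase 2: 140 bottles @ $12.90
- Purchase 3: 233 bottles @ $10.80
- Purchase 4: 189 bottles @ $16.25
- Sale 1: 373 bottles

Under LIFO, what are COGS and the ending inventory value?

COGS = $5,058.45; ending inventory = $6,044.55

Sale 1 (373) [LIFO — newest first]: 189 @ $16.25 + 184 @ $10.80 = $5,058.45
Ending inventory: 91 @ $14.45 + 164 @ $14.60 + 140 @ $12.90 + 49 @ $10.80 = $6,044.55
Check: goods available $11,103.00 = COGS $5,058.45 + ending $6,044.55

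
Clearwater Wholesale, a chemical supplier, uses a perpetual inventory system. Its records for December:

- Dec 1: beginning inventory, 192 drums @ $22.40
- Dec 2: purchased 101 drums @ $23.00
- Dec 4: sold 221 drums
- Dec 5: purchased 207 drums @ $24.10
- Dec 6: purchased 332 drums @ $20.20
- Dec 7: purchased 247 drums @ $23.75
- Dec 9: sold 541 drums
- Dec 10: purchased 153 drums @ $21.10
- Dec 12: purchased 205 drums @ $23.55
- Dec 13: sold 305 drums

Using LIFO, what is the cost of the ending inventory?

Ending inventory = $8,487.40

Dec 4, 221 sold [LIFO — newest first]: 101 @ $23.00 + 120 @ $22.40 = $5,011.00
Dec 9, 541 sold [LIFO — newest first]: 247 @ $23.75 + 294 @ $20.20 = $11,805.05
Dec 13, 305 sold [LIFO — newest first]: 205 @ $23.55 + 100 @ $21.10 = $6,937.75
Total COGS = $5,011.00 + $11,805.05 + $6,937.75 = $23,753.80
Ending inventory: 72 @ $22.40 + 207 @ $24.10 + 38 @ $20.20 + 53 @ $21.10 = $8,487.40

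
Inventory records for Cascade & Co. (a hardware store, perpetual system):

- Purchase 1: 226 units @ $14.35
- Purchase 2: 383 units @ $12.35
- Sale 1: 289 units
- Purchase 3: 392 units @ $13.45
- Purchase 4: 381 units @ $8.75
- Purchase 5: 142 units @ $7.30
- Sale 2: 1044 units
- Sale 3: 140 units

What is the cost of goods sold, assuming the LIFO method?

Sale 1 (289) [LIFO — newest first]: 289 @ $12.35 = $3,569.15
Sale 2 (1044) [LIFO — newest first]: 142 @ $7.30 + 381 @ $8.75 + 392 @ $13.45 + 94 @ $12.35 + 35 @ $14.35 = $11,305.90
Sale 3 (140) [LIFO — newest first]: 140 @ $14.35 = $2,009.00
Total COGS = $3,569.15 + $11,305.90 + $2,009.00 = $16,884.05
Ending inventory: 51 @ $14.35 = $731.85
Check: goods available $17,615.90 = COGS $16,884.05 + ending $731.85

COGS = $16,884.05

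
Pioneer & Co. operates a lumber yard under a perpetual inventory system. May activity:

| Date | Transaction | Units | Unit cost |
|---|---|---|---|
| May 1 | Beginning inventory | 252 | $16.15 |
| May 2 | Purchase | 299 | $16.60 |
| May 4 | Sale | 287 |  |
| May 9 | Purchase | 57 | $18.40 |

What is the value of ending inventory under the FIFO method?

Ending inventory = $5,431.20

May 4, 287 sold [FIFO — oldest first]: 252 @ $16.15 + 35 @ $16.60 = $4,650.80
Ending inventory: 264 @ $16.60 + 57 @ $18.40 = $5,431.20
Check: goods available $10,082.00 = COGS $4,650.80 + ending $5,431.20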